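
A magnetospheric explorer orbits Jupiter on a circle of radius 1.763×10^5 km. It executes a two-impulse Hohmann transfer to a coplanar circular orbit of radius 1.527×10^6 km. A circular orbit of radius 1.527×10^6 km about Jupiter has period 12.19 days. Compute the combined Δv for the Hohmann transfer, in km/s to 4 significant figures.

From Kepler's third law T² = 4π²r³/μ at r = 1.527×10^6 km, T = 12.19 days = 12.19 × 86400 s = 1.053216×10^6 s: μ = 4π²r³/T² = 1.26719×10^8 km³/s².
Transfer-ellipse semi-major axis a_t = (r₁ + r₂)/2 = (1.763×10^5 + 1.527×10^6)/2 = 8.5165×10^5 km.
At r₁ the circular-orbit speed is v₁ = √(μ/r₁) = 26.810 km/s.
On the transfer ellipse at r₁, v² = μ(2/r − 1/a) gives v_p = √[μ(2/r₁ − 1/a_t)] = 35.899 km/s.
First burn Δv₁ = |v_p − v₁| = 9.089 km/s.
At r₂, v₂ = √(μ/r₂) = 9.110 km/s.
Transfer-orbit speed at r₂: v_a = √[μ(2/r₂ − 1/a_t)] = 4.145 km/s.
Second burn Δv₂ = |v₂ − v_a| = 4.965 km/s.
Total Δv = Δv₁ + Δv₂ = 14.05 km/s.

Δv = 14.05 km/s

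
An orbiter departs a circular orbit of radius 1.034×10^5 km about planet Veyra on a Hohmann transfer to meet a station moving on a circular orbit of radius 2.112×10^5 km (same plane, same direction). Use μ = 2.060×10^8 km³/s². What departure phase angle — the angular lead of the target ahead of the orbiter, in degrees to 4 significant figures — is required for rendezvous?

Semi-major axis of the transfer orbit: a_t = (1.034×10^5 + 2.112×10^5)/2 = 1.573×10^5 km.
The half-period of the transfer ellipse is t = π√(a_t³/μ) = 13656 s.
Target angular speed ω₂ = √(μ/r₂³) = 1.4787×10^-4 rad/s.
Angle swept by the target during transfer: ω₂·t = 2.019 rad = 115.7°.
The orbiter traverses 180° on the transfer ellipse, so the target must lead by 180° − 115.7° = 64.30°.

φ = 64.30°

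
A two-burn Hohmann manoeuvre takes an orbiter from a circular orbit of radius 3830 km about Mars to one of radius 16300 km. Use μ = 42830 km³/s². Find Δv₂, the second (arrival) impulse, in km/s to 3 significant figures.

The Hohmann ellipse has a_t = (r₁ + r₂)/2 = 10065 km.
On the circular orbit at r = 16300 km, v_c = √(μ/r) = 1.621 km/s.
Vis-viva on the transfer ellipse at r = 16300 km gives v_t = √[μ(2/r − 1/a_t)] = 0.9999 km/s.
Δv₂ = |v_t − v_c| = |0.9999 − 1.621| = 0.6211 km/s.

Δv₂ = 0.621 km/s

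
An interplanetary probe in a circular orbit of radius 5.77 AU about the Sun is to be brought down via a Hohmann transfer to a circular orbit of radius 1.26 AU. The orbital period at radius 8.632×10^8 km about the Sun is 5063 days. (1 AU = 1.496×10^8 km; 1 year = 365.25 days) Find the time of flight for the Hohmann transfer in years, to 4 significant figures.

From Kepler's third law T² = 4π²r³/μ at r = 8.632×10^8 km, T = 5063 days = 5063 × 86400 s = 4.374432×10^8 s: μ = 4π²r³/T² = 1.32694×10^11 km³/s².
In km: r₁ = 5.77 × 1.496×10^8 = 8.63192×10^8 km; r₂ = 1.26 × 1.496×10^8 = 1.88496×10^8 km.
Semi-major axis of the transfer orbit: a_t = (8.63192×10^8 + 1.88496×10^8)/2 = 5.25844×10^8 km.
By Kepler's third law the transfer-orbit period is T = 2π√(a_t³/μ), so t = T/2 = 1.0399×10^8 s.
Converting: 1.0399×10^8 s ÷ 3.15576×10^7 s/year (365.25 × 86400) = 3.295 years.

t = 3.295 years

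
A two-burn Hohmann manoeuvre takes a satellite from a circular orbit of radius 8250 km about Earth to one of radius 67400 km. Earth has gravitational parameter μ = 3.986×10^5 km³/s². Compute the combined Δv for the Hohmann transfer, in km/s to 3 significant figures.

Δv = 3.62 km/s

The Hohmann ellipse has a_t = (r₁ + r₂)/2 = 37825 km.
At r₁ the circular-orbit speed is v₁ = √(μ/r₁) = 6.951 km/s.
Transfer-orbit speed at r₁ (vis-viva): v_p = √[μ(2/r₁ − 1/a_t)] = 9.279 km/s.
First burn Δv₁ = |v_p − v₁| = 2.328 km/s.
Circular speed at r₂: v₂ = √(μ/r₂) = 2.432 km/s.
Transfer-orbit speed at r₂: v_a = √[μ(2/r₂ − 1/a_t)] = 1.136 km/s.
Second burn Δv₂ = |v₂ − v_a| = 1.296 km/s.
Total Δv = Δv₁ + Δv₂ = 3.624 km/s.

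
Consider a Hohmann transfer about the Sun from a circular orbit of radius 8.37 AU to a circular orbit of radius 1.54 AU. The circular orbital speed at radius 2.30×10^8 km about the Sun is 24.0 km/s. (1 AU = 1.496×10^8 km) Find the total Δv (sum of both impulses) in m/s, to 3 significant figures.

From the circular-orbit relation v² = μ/r at r = 2.30×10^8 km: μ = v²r = (24.0)² × 2.30×10^8 = 1.32480×10^11 km³/s².
In km: r₁ = 8.37 × 1.496×10^8 = 1.252152×10^9 km; r₂ = 1.54 × 1.496×10^8 = 2.30384×10^8 km.
Semi-major axis of the transfer orbit: a_t = (1.252152×10^9 + 2.30384×10^8)/2 = 7.41268×10^8 km.
At r₁ the circular-orbit speed is v₁ = √(μ/r₁) = 10.286 km/s.
On the transfer ellipse at r₁, v² = μ(2/r − 1/a) gives v_a = √[μ(2/r₁ − 1/a_t)] = 5.7344 km/s.
First burn Δv₁ = |v_a − v₁| = 4.552 km/s.
At r₂, v₂ = √(μ/r₂) = 23.980 km/s.
Transfer-orbit speed at r₂: v_p = √[μ(2/r₂ − 1/a_t)] = 31.167 km/s.
Second burn Δv₂ = |v₂ − v_p| = 7.187 km/s.
Total Δv = Δv₁ + Δv₂ = 11.74 km/s.

Δv = 11700 m/s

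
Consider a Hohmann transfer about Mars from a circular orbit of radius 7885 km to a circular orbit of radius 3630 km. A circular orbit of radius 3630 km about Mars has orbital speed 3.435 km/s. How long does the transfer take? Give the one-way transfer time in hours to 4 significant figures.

t = 1.842 hours

From the circular-orbit relation v² = μ/r at r = 3630 km: μ = v²r = (3.435)² × 3630 = 42831.2 km³/s².
Semi-major axis of the transfer orbit: a_t = (7885 + 3630)/2 = 5757.5 km.
Transfer time t = π√(a_t³/μ) = π√((5757.5)³ / 42831.2) = 6632 s.
Converting: 6632 s ÷ 3600 s/hour = 1.842 hours.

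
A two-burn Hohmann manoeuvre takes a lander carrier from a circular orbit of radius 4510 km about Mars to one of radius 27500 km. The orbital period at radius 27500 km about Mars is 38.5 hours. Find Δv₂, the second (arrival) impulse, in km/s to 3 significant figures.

From Kepler's third law T² = 4π²r³/μ at r = 27500 km, T = 38.5 hours = 38.5 × 3600 s = 1.386×10^5 s: μ = 4π²r³/T² = 42739.7 km³/s².
Transfer-ellipse semi-major axis a_t = (r₁ + r₂)/2 = (4510 + 27500)/2 = 16005 km.
On the circular orbit at r = 27500 km, v_c = √(μ/r) = 1.2467 km/s.
Vis-viva on the transfer ellipse at r = 27500 km gives v_t = √[μ(2/r − 1/a_t)] = 0.66177 km/s.
Δv₂ = |v_t − v_c| = |0.66177 − 1.2467| = 0.5849 km/s.

Δv₂ = 0.585 km/s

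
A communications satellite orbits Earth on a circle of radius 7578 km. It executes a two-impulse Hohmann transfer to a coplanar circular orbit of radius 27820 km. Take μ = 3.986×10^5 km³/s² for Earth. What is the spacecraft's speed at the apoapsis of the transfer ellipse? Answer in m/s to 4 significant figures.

v = 2477 m/s

Semi-major axis of the transfer orbit: a_t = (7578 + 27820)/2 = 17699 km.
At apoapsis, r = 27820 km.
Vis-viva: v = √[μ(2/r − 1/a_t)] = √[3.986×10^5 × (2/27820 − 1/17699)] = 2.477 km/s.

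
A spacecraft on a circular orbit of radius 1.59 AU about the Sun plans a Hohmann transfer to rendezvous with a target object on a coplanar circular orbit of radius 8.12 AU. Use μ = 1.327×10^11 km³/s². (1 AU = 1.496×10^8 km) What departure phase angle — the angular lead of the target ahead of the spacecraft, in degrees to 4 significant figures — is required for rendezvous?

In km: r₁ = 1.59 × 1.496×10^8 = 2.37864×10^8 km; r₂ = 8.12 × 1.496×10^8 = 1.214752×10^9 km.
The Hohmann ellipse has a_t = (r₁ + r₂)/2 = 7.26308×10^8 km.
The half-period of the transfer ellipse is t = π√(a_t³/μ) = 1.688×10^8 s.
The target's mean motion on its circular orbit is ω₂ = √(μ/r₂³) = 8.604×10^-9 rad/s.
Angle swept by the target during transfer: ω₂·t = 1.4524 rad = 83.22°.
The spacecraft traverses 180° on the transfer ellipse, so the target must lead by 180° − 83.22° = 96.78°.

φ = 96.78°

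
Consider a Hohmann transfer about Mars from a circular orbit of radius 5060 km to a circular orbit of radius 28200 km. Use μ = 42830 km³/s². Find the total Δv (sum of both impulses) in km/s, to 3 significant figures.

Δv = 1.43 km/s

The Hohmann ellipse has a_t = (r₁ + r₂)/2 = 16630 km.
At r₁ the circular-orbit speed is v₁ = √(μ/r₁) = 2.9094 km/s.
On the transfer ellipse at r₁, v² = μ(2/r − 1/a) gives v_p = √[μ(2/r₁ − 1/a_t)] = 3.7886 km/s.
First burn Δv₁ = |v_p − v₁| = 0.8792 km/s.
At r₂, v₂ = √(μ/r₂) = 1.2324 km/s.
Transfer-orbit speed at r₂: v_a = √[μ(2/r₂ − 1/a_t)] = 0.67980 km/s.
Second burn Δv₂ = |v₂ − v_a| = 0.5526 km/s.
Total Δv = Δv₁ + Δv₂ = 1.432 km/s.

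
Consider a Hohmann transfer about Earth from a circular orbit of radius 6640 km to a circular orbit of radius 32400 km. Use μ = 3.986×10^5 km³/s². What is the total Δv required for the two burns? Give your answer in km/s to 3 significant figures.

Δv = 3.70 km/s

The Hohmann ellipse has a_t = (r₁ + r₂)/2 = 19520 km.
At r₁ the circular-orbit speed is v₁ = √(μ/r₁) = 7.748 km/s.
On the transfer ellipse at r₁, vis-viva equation gives v_p = √[μ(2/r₁ − 1/a_t)] = 9.982 km/s.
First burn Δv₁ = |v_p − v₁| = 2.234 km/s.
Circular speed at r₂: v₂ = √(μ/r₂) = 3.5075 km/s.
Transfer-orbit speed at r₂: v_a = √[μ(2/r₂ − 1/a_t)] = 2.0457 km/s.
Second burn Δv₂ = |v₂ − v_a| = 1.462 km/s.
Total Δv = Δv₁ + Δv₂ = 3.696 km/s.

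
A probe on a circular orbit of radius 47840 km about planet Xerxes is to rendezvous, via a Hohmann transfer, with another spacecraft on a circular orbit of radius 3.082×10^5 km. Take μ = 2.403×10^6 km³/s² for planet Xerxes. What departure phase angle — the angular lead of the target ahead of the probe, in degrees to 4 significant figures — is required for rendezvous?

φ = 101.0°

Semi-major axis of the transfer orbit: a_t = (47840 + 3.082×10^5)/2 = 1.7802×10^5 km.
The half-period of the transfer ellipse is t = π√(a_t³/μ) = 1.5222×10^5 s.
The target's mean motion on its circular orbit is ω₂ = √(μ/r₂³) = 9.0600×10^-6 rad/s.
Angle swept by the target during transfer: ω₂·t = 1.3791 rad = 79.02°.
The probe traverses 180° on the transfer ellipse, so the target must lead by 180° − 79.02° = 101.0°.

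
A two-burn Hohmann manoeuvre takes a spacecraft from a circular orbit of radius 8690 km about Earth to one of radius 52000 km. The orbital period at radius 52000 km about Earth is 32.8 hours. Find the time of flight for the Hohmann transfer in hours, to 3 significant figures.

From Kepler's third law T² = 4π²r³/μ at r = 52000 km, T = 32.8 hours = 32.8 × 3600 s = 1.1808×10^5 s: μ = 4π²r³/T² = 3.98123×10^5 km³/s².
The Hohmann ellipse has a_t = (r₁ + r₂)/2 = 30345 km.
Transfer time t = π√(a_t³/μ) = π√((30345)³ / 3.98123×10^5) = 26320 s.
Converting: 26320 s ÷ 3600 s/hour = 7.31 hours.

t = 7.31 hours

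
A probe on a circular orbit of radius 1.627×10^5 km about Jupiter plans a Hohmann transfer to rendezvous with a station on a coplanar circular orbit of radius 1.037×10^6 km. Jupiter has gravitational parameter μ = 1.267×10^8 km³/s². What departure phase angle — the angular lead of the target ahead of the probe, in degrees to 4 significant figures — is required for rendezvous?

The Hohmann ellipse has a_t = (r₁ + r₂)/2 = 5.9985×10^5 km.
Transfer time t = π√(a_t³/μ) = 1.29666×10^5 s.
The target's mean motion on its circular orbit is ω₂ = √(μ/r₂³) = 1.06591×10^-5 rad/s.
Angle swept by the target during transfer: ω₂·t = 1.3821 rad = 79.19°.
Arrival is 180° from departure on the ellipse, so φ = 180° − 79.19° = 100.8°.

φ = 100.8°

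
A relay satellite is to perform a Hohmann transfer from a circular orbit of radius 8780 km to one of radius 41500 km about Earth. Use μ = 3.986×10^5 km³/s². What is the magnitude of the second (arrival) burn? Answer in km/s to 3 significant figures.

Transfer-ellipse semi-major axis a_t = (r₁ + r₂)/2 = (8780 + 41500)/2 = 25140 km.
On the circular orbit at r = 41500 km, v_c = √(μ/r) = 3.0992 km/s.
Transfer-orbit speed at the same r (vis-viva, a = a_t): v_t = √[μ(2/r − 1/a_t)] = 1.8315 km/s.
Δv₂ = |v_t − v_c| = |1.8315 − 3.0992| = 1.268 km/s.

Δv₂ = 1.27 km/s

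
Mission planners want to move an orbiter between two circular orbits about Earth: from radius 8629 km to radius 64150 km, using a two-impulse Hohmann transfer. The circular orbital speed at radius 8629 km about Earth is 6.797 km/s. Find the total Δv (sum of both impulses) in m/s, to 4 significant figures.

Δv = 3507 m/s

From the circular-orbit relation v² = μ/r at r = 8629 km: μ = v²r = (6.797)² × 8629 = 3.98653×10^5 km³/s².
Transfer-ellipse semi-major axis a_t = (r₁ + r₂)/2 = (8629 + 64150)/2 = 36389.5 km.
Circular speed at r₁: v₁ = √(μ/r₁) = √(3.98653×10^5/8629) = 6.797 km/s.
On the transfer ellipse at r₁, vis-viva equation gives v_p = √[μ(2/r₁ − 1/a_t)] = 9.025 km/s.
First burn Δv₁ = |v_p − v₁| = 2.228 km/s.
At r₂, v₂ = √(μ/r₂) = 2.493 km/s.
Transfer-orbit speed at r₂: v_a = √[μ(2/r₂ − 1/a_t)] = 1.214 km/s.
Second burn Δv₂ = |v₂ − v_a| = 1.279 km/s.
Δv = Δv₁ + Δv₂ = 2.228 + 1.279 = 3.507 km/s.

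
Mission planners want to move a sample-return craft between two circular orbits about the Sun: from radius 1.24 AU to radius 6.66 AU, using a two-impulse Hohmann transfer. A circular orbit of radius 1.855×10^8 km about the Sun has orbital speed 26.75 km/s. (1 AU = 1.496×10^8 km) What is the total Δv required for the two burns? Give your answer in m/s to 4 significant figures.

From the circular-orbit relation v² = μ/r at r = 1.855×10^8 km: μ = v²r = (26.75)² × 1.855×10^8 = 1.32737×10^11 km³/s².
In km: r₁ = 1.24 × 1.496×10^8 = 1.85504×10^8 km; r₂ = 6.66 × 1.496×10^8 = 9.96336×10^8 km.
Semi-major axis of the transfer orbit: a_t = (1.85504×10^8 + 9.96336×10^8)/2 = 5.9092×10^8 km.
Circular speed at r₁: v₁ = √(μ/r₁) = √(1.32737×10^11/1.85504×10^8) = 26.74971 km/s.
On the transfer ellipse at r₁, vis-viva equation gives v_p = √[μ(2/r₁ − 1/a_t)] = 34.73423 km/s.
First burn Δv₁ = |v_p − v₁| = 7.985 km/s.
Circular speed at r₂: v₂ = √(μ/r₂) = 11.542 km/s.
Transfer-orbit speed at r₂: v_a = √[μ(2/r₂ − 1/a_t)] = 6.4670 km/s.
Second burn Δv₂ = |v₂ − v_a| = 5.075 km/s.
Total Δv = Δv₁ + Δv₂ = 13.06 km/s.

Δv = 13060 m/s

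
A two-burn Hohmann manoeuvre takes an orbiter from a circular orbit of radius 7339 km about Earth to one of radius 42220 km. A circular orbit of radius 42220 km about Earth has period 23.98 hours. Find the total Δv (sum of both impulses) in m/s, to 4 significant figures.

From Kepler's third law T² = 4π²r³/μ at r = 42220 km, T = 23.98 hours = 23.98 × 3600 s = 86328 s: μ = 4π²r³/T² = 3.98668×10^5 km³/s².
Semi-major axis of the transfer orbit: a_t = (7339 + 42220)/2 = 24779.5 km.
At r₁ the circular-orbit speed is v₁ = √(μ/r₁) = 7.3703 km/s.
Transfer-orbit speed at r₁ (v² = μ(2/r − 1/a)): v_p = √[μ(2/r₁ − 1/a_t)] = 9.6206 km/s.
First burn Δv₁ = |v_p − v₁| = 2.250 km/s.
Circular speed at r₂: v₂ = √(μ/r₂) = 3.073 km/s.
Transfer-orbit speed at r₂: v_a = √[μ(2/r₂ − 1/a_t)] = 1.672 km/s.
Second burn Δv₂ = |v₂ − v_a| = 1.401 km/s.
Δv = Δv₁ + Δv₂ = 2.250 + 1.401 = 3.651 km/s.

Δv = 3651 m/s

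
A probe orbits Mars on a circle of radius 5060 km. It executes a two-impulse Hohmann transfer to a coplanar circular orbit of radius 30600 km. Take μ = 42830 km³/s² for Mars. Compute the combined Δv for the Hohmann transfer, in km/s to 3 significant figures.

Semi-major axis of the transfer orbit: a_t = (5060 + 30600)/2 = 17830 km.
Circular speed at r₁: v₁ = √(μ/r₁) = √(42830/5060) = 2.909 km/s.
On the transfer ellipse at r₁, vis-viva equation gives v_p = √[μ(2/r₁ − 1/a_t)] = 3.811 km/s.
First burn Δv₁ = |v_p − v₁| = 0.9020 km/s.
At r₂, v₂ = √(μ/r₂) = 1.18308 km/s.
Transfer-orbit speed at r₂: v_a = √[μ(2/r₂ − 1/a_t)] = 0.630250 km/s.
Second burn Δv₂ = |v₂ − v_a| = 0.5528 km/s.
Δv = Δv₁ + Δv₂ = 0.9020 + 0.5528 = 1.455 km/s.

Δv = 1.45 km/s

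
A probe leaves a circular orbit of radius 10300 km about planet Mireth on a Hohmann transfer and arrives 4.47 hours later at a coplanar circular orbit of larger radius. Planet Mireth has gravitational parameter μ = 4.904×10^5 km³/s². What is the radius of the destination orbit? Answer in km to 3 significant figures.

Transfer time t = 4.47 hours = 16092 s, and t = π√(a_t³/μ).
So a_t = (μ t²/π²)^(1/3) = (4.904×10^5 × (16092)² / π²)^(1/3) = 23433 km.
Since a_t = (r₁ + r₂)/2, r₂ = 2a_t − r₁ = 2×23433 − 10300 = 36566 km.

r₂ = 36600 km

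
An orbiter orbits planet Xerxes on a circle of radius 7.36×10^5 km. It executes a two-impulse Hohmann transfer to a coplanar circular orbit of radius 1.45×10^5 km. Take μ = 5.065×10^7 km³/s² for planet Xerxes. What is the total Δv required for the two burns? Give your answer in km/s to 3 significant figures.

Transfer-ellipse semi-major axis a_t = (r₁ + r₂)/2 = (7.360×10^5 + 1.450×10^5)/2 = 4.405×10^5 km.
Circular speed at r₁: v₁ = √(μ/r₁) = √(5.065×10^7/7.360×10^5) = 8.296 km/s.
On the transfer ellipse at r₁, vis-viva gives v_a = √[μ(2/r₁ − 1/a_t)] = 4.760 km/s.
First burn Δv₁ = |v_a − v₁| = 3.536 km/s.
Circular speed at r₂: v₂ = √(μ/r₂) = 18.690 km/s.
Transfer-orbit speed at r₂: v_p = √[μ(2/r₂ − 1/a_t)] = 24.159 km/s.
Second burn Δv₂ = |v₂ − v_p| = 5.469 km/s.
Total Δv = Δv₁ + Δv₂ = 9.005 km/s.

Δv = 9.00 km/s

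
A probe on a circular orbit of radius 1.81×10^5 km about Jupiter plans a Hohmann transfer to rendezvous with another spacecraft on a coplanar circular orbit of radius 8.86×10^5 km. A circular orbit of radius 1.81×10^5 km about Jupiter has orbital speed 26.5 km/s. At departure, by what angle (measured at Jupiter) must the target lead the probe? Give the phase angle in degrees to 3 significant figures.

φ = 95.9°

From the circular-orbit relation v² = μ/r at r = 1.81×10^5 km: μ = v²r = (26.5)² × 1.81×10^5 = 1.27107×10^8 km³/s².
The Hohmann ellipse has a_t = (r₁ + r₂)/2 = 5.335×10^5 km.
Transfer time t = π√(a_t³/μ) = 1.086×10^5 s.
The target's mean motion on its circular orbit is ω₂ = √(μ/r₂³) = 1.352×10^-5 rad/s.
Angle swept by the target during transfer: ω₂·t = 1.468 rad = 84.11°.
Arrival is 180° from departure on the ellipse, so φ = 180° − 84.11° = 95.9°.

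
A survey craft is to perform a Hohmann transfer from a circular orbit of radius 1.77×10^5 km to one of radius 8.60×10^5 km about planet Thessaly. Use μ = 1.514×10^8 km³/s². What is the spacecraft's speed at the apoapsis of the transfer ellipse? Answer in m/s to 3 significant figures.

Semi-major axis of the transfer orbit: a_t = (1.770×10^5 + 8.600×10^5)/2 = 5.185×10^5 km.
The apoapsis of the transfer ellipse is at r = 8.600×10^5 km.
From the vis-viva equation, v = √[μ(2/r − 1/a_t)] = 7.752 km/s.

v = 7750 m/s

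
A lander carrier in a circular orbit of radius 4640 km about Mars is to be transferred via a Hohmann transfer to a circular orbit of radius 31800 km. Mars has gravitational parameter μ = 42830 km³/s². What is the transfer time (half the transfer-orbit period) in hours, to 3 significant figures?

t = 10.4 hours

The Hohmann ellipse has a_t = (r₁ + r₂)/2 = 18220 km.
Transfer time t = π√(a_t³/μ) = π√((18220)³ / 42830) = 37330 s.
Converting: 37330 s ÷ 3600 s/hour = 10.4 hours.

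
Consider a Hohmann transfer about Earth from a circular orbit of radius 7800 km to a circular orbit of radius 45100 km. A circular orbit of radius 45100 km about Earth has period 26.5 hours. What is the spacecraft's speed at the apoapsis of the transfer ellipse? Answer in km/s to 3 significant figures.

From Kepler's third law T² = 4π²r³/μ at r = 45100 km, T = 26.5 hours = 26.5 × 3600 s = 95400 s: μ = 4π²r³/T² = 3.97917×10^5 km³/s².
Semi-major axis of the transfer orbit: a_t = (7800 + 45100)/2 = 26450 km.
At apoapsis, r = 45100 km.
Vis-viva: v = √[μ(2/r − 1/a_t)] = √[3.97917×10^5 × (2/45100 − 1/26450)] = 1.613 km/s.

v = 1.61 km/s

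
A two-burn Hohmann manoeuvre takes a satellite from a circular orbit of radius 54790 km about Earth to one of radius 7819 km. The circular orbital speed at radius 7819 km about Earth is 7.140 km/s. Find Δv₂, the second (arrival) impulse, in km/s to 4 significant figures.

Δv₂ = 2.306 km/s

From the circular-orbit relation v² = μ/r at r = 7819 km: μ = v²r = (7.140)² × 7819 = 3.98609×10^5 km³/s².
Transfer-ellipse semi-major axis a_t = (r₁ + r₂)/2 = (54790 + 7819)/2 = 31304.5 km.
Circular speed at r = 7819 km: v_c = √(μ/r) = 7.140 km/s.
Transfer-orbit speed at the same r (vis-viva, a = a_t): v_t = √[μ(2/r − 1/a_t)] = 9.446 km/s.
Δv₂ = |v_t − v_c| = |9.446 − 7.140| = 2.306 km/s.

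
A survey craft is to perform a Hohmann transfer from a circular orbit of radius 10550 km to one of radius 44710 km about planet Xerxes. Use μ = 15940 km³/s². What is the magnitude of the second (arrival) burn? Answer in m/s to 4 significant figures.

Δv₂ = 228.1 m/s

Semi-major axis of the transfer orbit: a_t = (10550 + 44710)/2 = 27630 km.
Circular speed at r = 44710 km: v_c = √(μ/r) = 0.5971 km/s.
Transfer-orbit speed at the same r (vis-viva, a = a_t): v_t = √[μ(2/r − 1/a_t)] = 0.3690 km/s.
Δv₂ = |v_t − v_c| = |0.3690 − 0.5971| = 0.2281 km/s.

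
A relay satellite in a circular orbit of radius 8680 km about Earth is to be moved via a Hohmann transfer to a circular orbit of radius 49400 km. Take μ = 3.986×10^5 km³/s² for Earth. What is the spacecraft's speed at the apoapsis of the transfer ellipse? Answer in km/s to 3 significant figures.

v = 1.55 km/s

Transfer-ellipse semi-major axis a_t = (r₁ + r₂)/2 = (8680 + 49400)/2 = 29040 km.
The apoapsis of the transfer ellipse is at r = 49400 km.
Applying v² = μ(2/r − 1/a_t): v = 1.553 km/s.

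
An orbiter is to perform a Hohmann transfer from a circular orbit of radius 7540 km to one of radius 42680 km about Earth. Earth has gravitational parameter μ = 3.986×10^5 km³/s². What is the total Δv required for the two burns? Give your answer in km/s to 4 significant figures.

Δv = 3.590 km/s

Semi-major axis of the transfer orbit: a_t = (7540 + 42680)/2 = 25110 km.
At r₁ the circular-orbit speed is v₁ = √(μ/r₁) = 7.2708 km/s.
On the transfer ellipse at r₁, v² = μ(2/r − 1/a) gives v_p = √[μ(2/r₁ − 1/a_t)] = 9.4792 km/s.
First burn Δv₁ = |v_p − v₁| = 2.2084 km/s.
Circular speed at r₂: v₂ = √(μ/r₂) = 3.0560 km/s.
Transfer-orbit speed at r₂: v_a = √[μ(2/r₂ − 1/a_t)] = 1.6746 km/s.
Second burn Δv₂ = |v₂ − v_a| = 1.3814 km/s.
Δv = Δv₁ + Δv₂ = 2.2084 + 1.3814 = 3.590 km/s.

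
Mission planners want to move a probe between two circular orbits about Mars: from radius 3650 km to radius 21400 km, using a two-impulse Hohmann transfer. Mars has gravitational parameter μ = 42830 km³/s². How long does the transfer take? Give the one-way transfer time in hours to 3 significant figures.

The Hohmann ellipse has a_t = (r₁ + r₂)/2 = 12525 km.
Half the transfer-orbit period gives t = π√(a_t³/μ) = 21280 s.
Converting: 21280 s ÷ 3600 s/hour = 5.91 hours.

t = 5.91 hours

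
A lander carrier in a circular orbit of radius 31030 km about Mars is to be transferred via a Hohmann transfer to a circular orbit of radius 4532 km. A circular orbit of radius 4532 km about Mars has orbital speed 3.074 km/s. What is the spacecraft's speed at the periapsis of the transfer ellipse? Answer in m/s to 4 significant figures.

v = 4061 m/s

From the circular-orbit relation v² = μ/r at r = 4532 km: μ = v²r = (3.074)² × 4532 = 42825.0 km³/s².
Transfer-ellipse semi-major axis a_t = (r₁ + r₂)/2 = (31030 + 4532)/2 = 17781 km.
At periapsis, r = 4532 km.
Applying v² = μ(2/r − 1/a_t): v = 4.061 km/s.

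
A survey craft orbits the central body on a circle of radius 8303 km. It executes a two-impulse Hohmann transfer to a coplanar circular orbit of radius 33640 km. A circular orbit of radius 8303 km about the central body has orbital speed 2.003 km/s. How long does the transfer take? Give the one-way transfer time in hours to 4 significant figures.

t = 14.52 hours

From the circular-orbit relation v² = μ/r at r = 8303 km: μ = v²r = (2.003)² × 8303 = 33311.7 km³/s².
Semi-major axis of the transfer orbit: a_t = (8303 + 33640)/2 = 20971.5 km.
By Kepler's third law the transfer-orbit period is T = 2π√(a_t³/μ), so t = T/2 = 52280 s.
Converting: 52280 s ÷ 3600 s/hour = 14.52 hours.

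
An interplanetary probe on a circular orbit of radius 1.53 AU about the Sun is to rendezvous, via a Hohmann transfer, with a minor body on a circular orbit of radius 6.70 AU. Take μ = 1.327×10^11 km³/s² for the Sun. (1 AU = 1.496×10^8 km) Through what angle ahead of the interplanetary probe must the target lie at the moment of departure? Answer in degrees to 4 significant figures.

φ = 93.36°

In km: r₁ = 1.53 × 1.496×10^8 = 2.28888×10^8 km; r₂ = 6.70 × 1.496×10^8 = 1.00232×10^9 km.
Transfer-ellipse semi-major axis a_t = (r₁ + r₂)/2 = (2.28888×10^8 + 1.00232×10^9)/2 = 6.15604×10^8 km.
Transfer time t = π√(a_t³/μ) = 1.3172×10^8 s.
Target angular speed ω₂ = √(μ/r₂³) = 1.1480×10^-8 rad/s.
Angle swept by the target during transfer: ω₂·t = 1.5121 rad = 86.64°.
The interplanetary probe traverses 180° on the transfer ellipse, so the target must lead by 180° − 86.64° = 93.36°.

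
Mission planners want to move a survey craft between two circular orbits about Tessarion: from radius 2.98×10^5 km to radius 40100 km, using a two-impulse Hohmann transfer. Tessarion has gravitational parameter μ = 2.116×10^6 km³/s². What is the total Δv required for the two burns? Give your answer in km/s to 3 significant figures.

Δv = 3.75 km/s

The Hohmann ellipse has a_t = (r₁ + r₂)/2 = 1.6905×10^5 km.
At r₁ the circular-orbit speed is v₁ = √(μ/r₁) = 2.665 km/s.
On the transfer ellipse at r₁, vis-viva gives v_a = √[μ(2/r₁ − 1/a_t)] = 1.298 km/s.
First burn Δv₁ = |v_a − v₁| = 1.367 km/s.
At r₂, v₂ = √(μ/r₂) = 7.2642 km/s.
Transfer-orbit speed at r₂: v_p = √[μ(2/r₂ − 1/a_t)] = 9.6446 km/s.
Second burn Δv₂ = |v₂ − v_p| = 2.380 km/s.
Total Δv = Δv₁ + Δv₂ = 3.747 km/s.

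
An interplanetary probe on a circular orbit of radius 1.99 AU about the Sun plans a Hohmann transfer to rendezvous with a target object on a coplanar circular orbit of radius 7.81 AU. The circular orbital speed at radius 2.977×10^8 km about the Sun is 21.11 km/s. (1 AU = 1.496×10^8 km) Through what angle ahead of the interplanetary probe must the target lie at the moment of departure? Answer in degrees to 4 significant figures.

φ = 90.55°

From the circular-orbit relation v² = μ/r at r = 2.977×10^8 km: μ = v²r = (21.11)² × 2.977×10^8 = 1.32665×10^11 km³/s².
In km: r₁ = 1.99 × 1.496×10^8 = 2.97704×10^8 km; r₂ = 7.81 × 1.496×10^8 = 1.168376×10^9 km.
The Hohmann ellipse has a_t = (r₁ + r₂)/2 = 7.3304×10^8 km.
Transfer time t = π√(a_t³/μ) = 1.7118×10^8 s.
The target's mean motion on its circular orbit is ω₂ = √(μ/r₂³) = 9.1202×10^-9 rad/s.
Angle swept by the target during transfer: ω₂·t = 1.5612 rad = 89.45°.
Arrival is 180° from departure on the ellipse, so φ = 180° − 89.45° = 90.55°.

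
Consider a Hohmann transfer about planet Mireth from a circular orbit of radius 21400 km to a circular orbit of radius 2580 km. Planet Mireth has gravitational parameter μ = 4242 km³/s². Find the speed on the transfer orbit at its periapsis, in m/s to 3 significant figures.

v = 1710 m/s

Semi-major axis of the transfer orbit: a_t = (21400 + 2580)/2 = 11990 km.
The periapsis of the transfer ellipse is at r = 2580 km.
Vis-viva: v = √[μ(2/r − 1/a_t)] = √[4242 × (2/2580 − 1/11990)] = 1.713 km/s.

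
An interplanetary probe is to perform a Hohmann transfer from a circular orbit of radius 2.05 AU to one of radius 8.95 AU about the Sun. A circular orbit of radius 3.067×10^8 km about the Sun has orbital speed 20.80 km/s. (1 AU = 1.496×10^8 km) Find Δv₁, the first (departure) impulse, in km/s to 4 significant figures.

From the circular-orbit relation v² = μ/r at r = 3.067×10^8 km: μ = v²r = (20.80)² × 3.067×10^8 = 1.32691×10^11 km³/s².
In km: r₁ = 2.05 × 1.496×10^8 = 3.0668×10^8 km; r₂ = 8.95 × 1.496×10^8 = 1.33892×10^9 km.
Transfer-ellipse semi-major axis a_t = (r₁ + r₂)/2 = (3.0668×10^8 + 1.33892×10^9)/2 = 8.228×10^8 km.
Circular speed at r = 3.0668×10^8 km: v_c = √(μ/r) = 20.8007 km/s.
Vis-viva on the transfer ellipse at r = 3.0668×10^8 km gives v_t = √[μ(2/r − 1/a_t)] = 26.5343 km/s.
Δv₁ = |v_t − v_c| = |26.5343 − 20.8007| = 5.734 km/s.

Δv₁ = 5.734 km/s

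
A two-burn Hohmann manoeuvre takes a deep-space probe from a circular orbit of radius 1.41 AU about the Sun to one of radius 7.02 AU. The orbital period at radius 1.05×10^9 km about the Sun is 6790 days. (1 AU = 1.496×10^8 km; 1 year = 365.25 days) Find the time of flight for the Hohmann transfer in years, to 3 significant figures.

t = 4.33 years

From Kepler's third law T² = 4π²r³/μ at r = 1.05×10^9 km, T = 6790 days = 6790 × 86400 s = 5.86656×10^8 s: μ = 4π²r³/T² = 1.32789×10^11 km³/s².
In km: r₁ = 1.41 × 1.496×10^8 = 2.10936×10^8 km; r₂ = 7.02 × 1.496×10^8 = 1.050192×10^9 km.
The Hohmann ellipse has a_t = (r₁ + r₂)/2 = 6.30564×10^8 km.
Transfer time t = π√(a_t³/μ) = π√((6.30564×10^8)³ / 1.32789×10^11) = 1.365×10^8 s.
Converting: 1.365×10^8 s ÷ 3.15576×10^7 s/year (365.25 × 86400) = 4.33 years.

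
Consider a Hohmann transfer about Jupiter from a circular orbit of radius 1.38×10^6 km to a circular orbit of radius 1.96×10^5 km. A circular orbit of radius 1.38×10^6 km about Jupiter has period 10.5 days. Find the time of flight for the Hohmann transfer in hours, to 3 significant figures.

t = 54.4 hours

From Kepler's third law T² = 4π²r³/μ at r = 1.38×10^6 km, T = 10.5 days = 10.5 × 86400 s = 9.072×10^5 s: μ = 4π²r³/T² = 1.26064×10^8 km³/s².
The Hohmann ellipse has a_t = (r₁ + r₂)/2 = 7.880×10^5 km.
By Kepler's third law the transfer-orbit period is T = 2π√(a_t³/μ), so t = T/2 = 1.957×10^5 s.
Converting: 1.957×10^5 s ÷ 3600 s/hour = 54.4 hours.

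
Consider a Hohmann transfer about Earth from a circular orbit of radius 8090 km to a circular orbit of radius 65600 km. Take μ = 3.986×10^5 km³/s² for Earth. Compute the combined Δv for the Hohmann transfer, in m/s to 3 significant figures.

Transfer-ellipse semi-major axis a_t = (r₁ + r₂)/2 = (8090 + 65600)/2 = 36845 km.
Circular speed at r₁: v₁ = √(μ/r₁) = √(3.986×10^5/8090) = 7.019 km/s.
Transfer-orbit speed at r₁ (vis-viva): v_p = √[μ(2/r₁ − 1/a_t)] = 9.366 km/s.
First burn Δv₁ = |v_p − v₁| = 2.347 km/s.
At r₂, v₂ = √(μ/r₂) = 2.465 km/s.
Transfer-orbit speed at r₂: v_a = √[μ(2/r₂ − 1/a_t)] = 1.155 km/s.
Second burn Δv₂ = |v₂ − v_a| = 1.310 km/s.
Δv = Δv₁ + Δv₂ = 2.347 + 1.310 = 3.657 km/s.

Δv = 3660 m/s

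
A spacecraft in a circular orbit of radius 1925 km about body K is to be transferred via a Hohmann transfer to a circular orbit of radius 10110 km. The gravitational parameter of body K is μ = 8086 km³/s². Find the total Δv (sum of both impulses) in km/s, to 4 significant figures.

Δv = 0.9955 km/s

Semi-major axis of the transfer orbit: a_t = (1925 + 10110)/2 = 6017.5 km.
At r₁ the circular-orbit speed is v₁ = √(μ/r₁) = 2.050 km/s.
Transfer-orbit speed at r₁ (vis-viva): v_p = √[μ(2/r₁ − 1/a_t)] = 2.657 km/s.
First burn Δv₁ = |v_p − v₁| = 0.6070 km/s.
At r₂, v₂ = √(μ/r₂) = 0.8943 km/s.
Transfer-orbit speed at r₂: v_a = √[μ(2/r₂ − 1/a_t)] = 0.5058 km/s.
Second burn Δv₂ = |v₂ − v_a| = 0.3885 km/s.
Total Δv = Δv₁ + Δv₂ = 0.9955 km/s.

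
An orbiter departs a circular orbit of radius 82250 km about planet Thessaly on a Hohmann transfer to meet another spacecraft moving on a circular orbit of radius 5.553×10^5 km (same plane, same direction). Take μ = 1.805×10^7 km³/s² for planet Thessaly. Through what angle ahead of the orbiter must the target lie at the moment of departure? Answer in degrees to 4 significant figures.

φ = 101.7°

The Hohmann ellipse has a_t = (r₁ + r₂)/2 = 3.18775×10^5 km.
The half-period of the transfer ellipse is t = π√(a_t³/μ) = 1.3309×10^5 s.
Target angular speed ω₂ = √(μ/r₂³) = 1.0267×10^-5 rad/s.
Angle swept by the target during transfer: ω₂·t = 1.3664 rad = 78.29°.
Arrival is 180° from departure on the ellipse, so φ = 180° − 78.29° = 101.7°.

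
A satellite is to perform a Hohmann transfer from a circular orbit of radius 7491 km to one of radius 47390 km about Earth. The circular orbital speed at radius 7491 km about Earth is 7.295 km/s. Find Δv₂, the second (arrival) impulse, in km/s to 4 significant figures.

From the circular-orbit relation v² = μ/r at r = 7491 km: μ = v²r = (7.295)² × 7491 = 3.98649×10^5 km³/s².
Semi-major axis of the transfer orbit: a_t = (7491 + 47390)/2 = 27440.5 km.
On the circular orbit at r = 47390 km, v_c = √(μ/r) = 2.900 km/s.
Vis-viva on the transfer ellipse at r = 47390 km gives v_t = √[μ(2/r − 1/a_t)] = 1.515 km/s.
Δv₂ = |v_t − v_c| = |1.515 − 2.900| = 1.385 km/s.

Δv₂ = 1.385 km/s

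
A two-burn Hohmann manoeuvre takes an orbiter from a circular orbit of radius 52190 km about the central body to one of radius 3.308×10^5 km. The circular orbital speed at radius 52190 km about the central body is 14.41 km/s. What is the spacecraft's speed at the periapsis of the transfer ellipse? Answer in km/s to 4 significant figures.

v = 18.94 km/s

From the circular-orbit relation v² = μ/r at r = 52190 km: μ = v²r = (14.41)² × 52190 = 1.08372×10^7 km³/s².
Semi-major axis of the transfer orbit: a_t = (52190 + 3.308×10^5)/2 = 1.91495×10^5 km.
The periapsis of the transfer ellipse is at r = 52190 km.
Vis-viva: v = √[μ(2/r − 1/a_t)] = √[1.08372×10^7 × (2/52190 − 1/1.91495×10^5)] = 18.94 km/s.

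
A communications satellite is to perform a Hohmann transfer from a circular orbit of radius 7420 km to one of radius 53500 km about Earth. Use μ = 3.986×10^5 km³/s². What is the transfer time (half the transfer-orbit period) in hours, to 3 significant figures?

Semi-major axis of the transfer orbit: a_t = (7420 + 53500)/2 = 30460 km.
Half the transfer-orbit period gives t = π√(a_t³/μ) = 26450 s.
Converting: 26450 s ÷ 3600 s/hour = 7.35 hours.

t = 7.35 hours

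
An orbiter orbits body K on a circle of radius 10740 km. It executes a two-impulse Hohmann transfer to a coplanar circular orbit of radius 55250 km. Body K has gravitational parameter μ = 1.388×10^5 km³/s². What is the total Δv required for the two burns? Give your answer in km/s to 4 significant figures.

Δv = 1.738 km/s

Transfer-ellipse semi-major axis a_t = (r₁ + r₂)/2 = (10740 + 55250)/2 = 32995 km.
Circular speed at r₁: v₁ = √(μ/r₁) = √(1.388×10^5/10740) = 3.595 km/s.
Transfer-orbit speed at r₁ (v² = μ(2/r − 1/a)): v_p = √[μ(2/r₁ − 1/a_t)] = 4.652 km/s.
First burn Δv₁ = |v_p − v₁| = 1.057 km/s.
At r₂, v₂ = √(μ/r₂) = 1.585 km/s.
Transfer-orbit speed at r₂: v_a = √[μ(2/r₂ − 1/a_t)] = 0.9043 km/s.
Second burn Δv₂ = |v₂ − v_a| = 0.6807 km/s.
Δv = Δv₁ + Δv₂ = 1.057 + 0.6807 = 1.738 km/s.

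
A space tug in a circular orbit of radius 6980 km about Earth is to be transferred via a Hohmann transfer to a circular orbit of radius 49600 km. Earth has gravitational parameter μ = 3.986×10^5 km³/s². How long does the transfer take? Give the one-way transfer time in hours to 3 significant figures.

t = 6.58 hours

Semi-major axis of the transfer orbit: a_t = (6980 + 49600)/2 = 28290 km.
By Kepler's third law the transfer-orbit period is T = 2π√(a_t³/μ), so t = T/2 = 23680 s.
Converting: 23680 s ÷ 3600 s/hour = 6.58 hours.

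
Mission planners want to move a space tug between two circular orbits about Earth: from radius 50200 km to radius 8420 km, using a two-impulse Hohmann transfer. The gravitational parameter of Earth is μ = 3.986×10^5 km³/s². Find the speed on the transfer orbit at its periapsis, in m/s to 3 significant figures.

v = 9000 m/s

Semi-major axis of the transfer orbit: a_t = (50200 + 8420)/2 = 29310 km.
At periapsis, r = 8420 km.
Applying v² = μ(2/r − 1/a_t): v = 9.004 km/s.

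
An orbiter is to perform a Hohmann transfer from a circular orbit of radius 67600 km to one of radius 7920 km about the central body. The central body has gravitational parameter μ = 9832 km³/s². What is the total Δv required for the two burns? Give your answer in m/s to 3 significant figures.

Δv = 583 m/s

Semi-major axis of the transfer orbit: a_t = (67600 + 7920)/2 = 37760 km.
At r₁ the circular-orbit speed is v₁ = √(μ/r₁) = 0.3814 km/s.
On the transfer ellipse at r₁, v² = μ(2/r − 1/a) gives v_a = √[μ(2/r₁ − 1/a_t)] = 0.1747 km/s.
First burn Δv₁ = |v_a − v₁| = 0.2067 km/s.
At r₂, v₂ = √(μ/r₂) = 1.1142 km/s.
Transfer-orbit speed at r₂: v_p = √[μ(2/r₂ − 1/a_t)] = 1.4908 km/s.
Second burn Δv₂ = |v₂ − v_p| = 0.3766 km/s.
Δv = Δv₁ + Δv₂ = 0.2067 + 0.3766 = 0.5833 km/s.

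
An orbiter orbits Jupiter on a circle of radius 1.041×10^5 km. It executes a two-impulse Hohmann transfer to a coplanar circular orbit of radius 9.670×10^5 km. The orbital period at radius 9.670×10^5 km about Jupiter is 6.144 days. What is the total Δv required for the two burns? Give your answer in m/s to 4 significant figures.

Δv = 18390 m/s

From Kepler's third law T² = 4π²r³/μ at r = 9.670×10^5 km, T = 6.144 days = 6.144 × 86400 s = 5.308416×10^5 s: μ = 4π²r³/T² = 1.26680×10^8 km³/s².
Transfer-ellipse semi-major axis a_t = (r₁ + r₂)/2 = (1.041×10^5 + 9.670×10^5)/2 = 5.3555×10^5 km.
At r₁ the circular-orbit speed is v₁ = √(μ/r₁) = 34.884 km/s.
On the transfer ellipse at r₁, vis-viva equation gives v_p = √[μ(2/r₁ − 1/a_t)] = 46.875 km/s.
First burn Δv₁ = |v_p − v₁| = 11.99 km/s.
Circular speed at r₂: v₂ = √(μ/r₂) = 11.4457 km/s.
Transfer-orbit speed at r₂: v_a = √[μ(2/r₂ − 1/a_t)] = 5.04623 km/s.
Second burn Δv₂ = |v₂ − v_a| = 6.399 km/s.
Δv = Δv₁ + Δv₂ = 11.99 + 6.399 = 18.39 km/s.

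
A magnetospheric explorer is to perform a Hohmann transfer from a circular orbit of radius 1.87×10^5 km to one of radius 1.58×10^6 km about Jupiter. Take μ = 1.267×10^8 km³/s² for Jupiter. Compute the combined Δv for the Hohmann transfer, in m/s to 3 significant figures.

The Hohmann ellipse has a_t = (r₁ + r₂)/2 = 8.835×10^5 km.
Circular speed at r₁: v₁ = √(μ/r₁) = √(1.267×10^8/1.870×10^5) = 26.030 km/s.
On the transfer ellipse at r₁, v² = μ(2/r − 1/a) gives v_p = √[μ(2/r₁ − 1/a_t)] = 34.809 km/s.
First burn Δv₁ = |v_p − v₁| = 8.779 km/s.
Circular speed at r₂: v₂ = √(μ/r₂) = 8.955 km/s.
Transfer-orbit speed at r₂: v_a = √[μ(2/r₂ − 1/a_t)] = 4.120 km/s.
Second burn Δv₂ = |v₂ − v_a| = 4.835 km/s.
Δv = Δv₁ + Δv₂ = 8.779 + 4.835 = 13.61 km/s.

Δv = 13600 m/s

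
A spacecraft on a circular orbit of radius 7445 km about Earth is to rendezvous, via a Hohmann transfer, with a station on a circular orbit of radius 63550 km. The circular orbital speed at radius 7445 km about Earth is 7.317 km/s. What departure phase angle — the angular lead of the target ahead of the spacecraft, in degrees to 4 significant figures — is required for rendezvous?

From the circular-orbit relation v² = μ/r at r = 7445 km: μ = v²r = (7.317)² × 7445 = 3.98594×10^5 km³/s².
The Hohmann ellipse has a_t = (r₁ + r₂)/2 = 35497.5 km.
Transfer time t = π√(a_t³/μ) = 33280 s.
The target's mean motion on its circular orbit is ω₂ = √(μ/r₂³) = 3.9409×10^-5 rad/s.
Angle swept by the target during transfer: ω₂·t = 1.3115 rad = 75.14°.
Arrival is 180° from departure on the ellipse, so φ = 180° − 75.14° = 104.9°.

φ = 104.9°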